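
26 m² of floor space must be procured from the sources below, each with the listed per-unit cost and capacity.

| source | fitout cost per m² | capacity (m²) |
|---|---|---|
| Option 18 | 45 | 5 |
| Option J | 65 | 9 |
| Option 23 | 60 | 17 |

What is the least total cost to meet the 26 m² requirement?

Use sources in increasing cost order.
Take 5 from Option 18 at 45 — need 21 more.
Option 23 (60): use full 17 — 4 m² to go.
Option J (65): take the remaining 4 — done.
Cost = 5×45 + 17×60 + 4×65 = 1505.

1505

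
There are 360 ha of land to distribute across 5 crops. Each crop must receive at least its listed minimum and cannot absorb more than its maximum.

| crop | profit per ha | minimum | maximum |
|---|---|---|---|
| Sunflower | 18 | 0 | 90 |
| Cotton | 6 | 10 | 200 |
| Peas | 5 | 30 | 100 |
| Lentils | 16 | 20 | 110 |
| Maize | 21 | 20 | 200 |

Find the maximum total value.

Meeting every minimum uses 0+10+30+20+20 = 80 ha, leaving 280.
Order the crops by profit per ha: Maize 21 > Sunflower 18 > Lentils 16 > Cotton 6 > Peas 5.
Give Maize 180 more to hit its cap of 200 — 100 left.
Sunflower takes 90 more to reach its cap of 90 — 10 left.
Lentils has room for 90 more but only 10 remain, so it gets 30.
Total = 18×90 + 6×10 + 5×30 + 16×30 + 21×200 = 6510.

6510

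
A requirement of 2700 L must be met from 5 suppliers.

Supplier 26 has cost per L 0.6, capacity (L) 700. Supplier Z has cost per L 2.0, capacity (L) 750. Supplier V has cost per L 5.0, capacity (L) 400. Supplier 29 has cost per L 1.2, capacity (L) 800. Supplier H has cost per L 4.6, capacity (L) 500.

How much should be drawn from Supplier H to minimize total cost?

450

Use suppliers in increasing cost order.
Take 700 from Supplier 26 at 0.6 — need 2000 more.
Supplier 29 at 1.2: take all 800 L — 1200 still needed.
Take 750 from Supplier Z at 2.0 — need 450 more.
Take 450 from Supplier H at 4.6 to finish.
Supplier V: unused.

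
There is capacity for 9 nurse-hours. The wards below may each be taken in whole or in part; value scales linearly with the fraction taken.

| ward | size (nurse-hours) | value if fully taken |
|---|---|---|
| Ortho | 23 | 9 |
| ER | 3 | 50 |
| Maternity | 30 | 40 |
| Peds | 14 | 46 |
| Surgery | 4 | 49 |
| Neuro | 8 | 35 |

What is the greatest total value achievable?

Sort by value density: ER 50/3≈16.7, Surgery 49/4≈12.2, Neuro 35/8≈4.38, Peds 46/14≈3.29, Maternity 40/30≈1.33, Ortho 9/23≈0.391.
ER: take in full, 3 nurse-hours for value 50 — 6 left.
All 4 nurse-hours of Surgery fit (value 49) — 2 remain.
Only 2 nurse-hours remain; take 2/8 of Neuro for value 35×2/8 = 8.75.
Total value = 107.75.

107.75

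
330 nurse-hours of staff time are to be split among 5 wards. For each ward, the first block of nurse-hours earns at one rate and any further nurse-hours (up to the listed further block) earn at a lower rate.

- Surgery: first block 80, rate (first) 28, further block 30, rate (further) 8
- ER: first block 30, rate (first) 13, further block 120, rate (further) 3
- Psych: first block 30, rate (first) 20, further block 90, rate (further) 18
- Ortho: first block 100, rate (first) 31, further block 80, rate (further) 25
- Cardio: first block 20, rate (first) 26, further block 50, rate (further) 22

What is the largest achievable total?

Order all 10 blocks by rate: Ortho/T1 31 > Surgery/T1 28 > Cardio/T1 26 > Ortho/T2 25 > Cardio/T2 22 > Psych/T1 20 > Psych/T2 18 > ER/T1 13 > Surgery/T2 8 > ER/T2 3.
Fill Ortho T1 block (100 at 31) — 230 left.
Surgery T1 at 28: fill all 80 — 150 left.
Fill Cardio T1 block (20 at 26) — 130 left.
Ortho/T2 (25): +80 — 50 left.
Cardio T2 at 22: fill all 50 — 0 left.
Total = 31×100 + 28×80 + 26×20 + 25×80 + 22×50 = 8960.

8960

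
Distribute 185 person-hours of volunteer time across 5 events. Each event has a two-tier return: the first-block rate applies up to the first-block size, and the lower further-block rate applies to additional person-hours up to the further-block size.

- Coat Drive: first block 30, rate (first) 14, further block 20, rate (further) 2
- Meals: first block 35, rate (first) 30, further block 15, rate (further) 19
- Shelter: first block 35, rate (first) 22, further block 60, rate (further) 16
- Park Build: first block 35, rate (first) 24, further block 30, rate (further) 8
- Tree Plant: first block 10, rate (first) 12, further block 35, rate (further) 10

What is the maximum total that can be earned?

Rank every tier by rate: Meals/T1 30 > Park Build/T1 24 > Shelter/T1 22 > Meals/T2 19 > Shelter/T2 16 > Coat Drive/T1 14 > Tree Plant/T1 12 > Tree Plant/T2 10 > Park Build/T2 8 > Coat Drive/T2 2.
Meals T1 at 30: fill all 35 — 150 left.
Park Build T1 at 24: fill all 35 — 115 left.
Fill Shelter T1 block (35 at 22) — 80 left.
Fill Meals T2 block (15 at 19) — 65 left.
Shelter T2 at 16: fill all 60 — 5 left.
Coat Drive T1 at 14: only 5 left, fill 5.
Total = 30×35 + 24×35 + 22×35 + 19×15 + 16×60 + 14×5 = 3975.

3975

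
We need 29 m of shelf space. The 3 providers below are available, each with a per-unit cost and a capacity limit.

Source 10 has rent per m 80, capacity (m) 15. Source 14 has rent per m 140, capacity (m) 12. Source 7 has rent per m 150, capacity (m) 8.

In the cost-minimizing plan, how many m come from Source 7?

Cheapest first:
Source 10 (80): use full 15 — 14 m to go.
Take 12 from Source 14 at 140 — need 2 more.
Source 7 (150): take the remaining 2 — done.

2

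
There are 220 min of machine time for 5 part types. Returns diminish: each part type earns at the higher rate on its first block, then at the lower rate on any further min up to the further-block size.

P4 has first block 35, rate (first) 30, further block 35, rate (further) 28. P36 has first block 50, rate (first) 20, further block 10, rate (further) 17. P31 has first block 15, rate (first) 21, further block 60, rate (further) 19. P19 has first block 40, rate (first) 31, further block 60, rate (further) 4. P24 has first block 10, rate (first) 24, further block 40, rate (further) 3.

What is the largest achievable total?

5490

Rank every tier by rate: P19/tier1 31 > P4/tier1 30 > P4/tier2 28 > P24/tier1 24 > P31/tier1 21 > P36/tier1 20 > P31/tier2 19 > P36/tier2 17 > P19/tier2 4 > P24/tier2 3.
Fill P19 tier1 block (40 at 31) → 180 left.
P4 tier1 at 30: fill all 35 → 145 left.
P4 tier2 at 28: fill all 35 → 110 left.
P24/tier1 (24): +10 → 100 left.
P31/tier1 (21): +15 → 85 left.
Fill P36 tier1 block (50 at 20) → 35 left.
P31/tier2: +35 of 60 at 19; pool empty.
Total = 31×40 + 30×35 + 28×35 + 24×10 + 21×15 + 20×50 + 19×35 = 5490.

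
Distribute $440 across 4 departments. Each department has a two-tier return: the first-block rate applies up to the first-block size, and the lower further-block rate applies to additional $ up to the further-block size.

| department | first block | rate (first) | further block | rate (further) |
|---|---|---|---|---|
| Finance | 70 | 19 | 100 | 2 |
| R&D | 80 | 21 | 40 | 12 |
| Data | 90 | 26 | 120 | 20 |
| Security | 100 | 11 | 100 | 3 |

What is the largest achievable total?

Rank every tier by rate: Data/first 26 > R&D/first 21 > Data/second 20 > Finance/first 19 > R&D/second 12 > Security/first 11 > Security/second 3 > Finance/second 2.
Fill Data first block (90 at 26) — 350 left.
Fill R&D first block (80 at 21) — 270 left.
Data second at 20: fill all 120 — 150 left.
Fill Finance first block (70 at 19) — 80 left.
R&D/second (12): +40 — 40 left.
Security/first: +40 of 100 at 11; pool empty.
Total = 26×90 + 21×80 + 20×120 + 19×70 + 12×40 + 11×40 = 8670.

8670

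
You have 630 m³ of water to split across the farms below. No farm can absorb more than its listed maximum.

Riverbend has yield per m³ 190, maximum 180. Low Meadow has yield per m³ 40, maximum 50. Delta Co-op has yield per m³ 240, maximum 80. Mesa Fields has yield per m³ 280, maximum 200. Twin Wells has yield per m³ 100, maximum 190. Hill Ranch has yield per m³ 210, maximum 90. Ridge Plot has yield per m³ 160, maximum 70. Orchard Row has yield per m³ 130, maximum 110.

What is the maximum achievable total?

140800

Rank by yield per m³: Mesa Fields 280 > Delta Co-op 240 > Hill Ranch 210 > Riverbend 190 > Ridge Plot 160 > Orchard Row 130 > Twin Wells 100 > Low Meadow 40.
Mesa Fields: +200 to 200 (cap) — 430 left.
Delta Co-op: +80 to 80 (cap) — 350 left.
Hill Ranch takes 90 to reach its cap of 90 — 260 left.
Give Riverbend 180 to hit its cap of 180 — 80 left.
Give Ridge Plot 70 to hit its cap of 70 — 10 left.
Orchard Row: +10 (room for 110) → 10. Pool exhausted.
Total = 190×180 + 240×80 + 280×200 + 210×90 + 160×70 + 130×10 = 140800.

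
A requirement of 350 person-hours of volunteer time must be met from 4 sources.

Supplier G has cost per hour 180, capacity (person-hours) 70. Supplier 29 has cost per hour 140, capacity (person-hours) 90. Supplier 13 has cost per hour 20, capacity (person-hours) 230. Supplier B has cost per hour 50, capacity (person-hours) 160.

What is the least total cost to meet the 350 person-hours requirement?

Cheapest first:
Take 230 from Supplier 13 at 20 → need 120 more.
Supplier B (50): take the remaining 120 → done.
Supplier 29, Supplier G: unused.
Cost = 230×20 + 120×50 = 10600.

10600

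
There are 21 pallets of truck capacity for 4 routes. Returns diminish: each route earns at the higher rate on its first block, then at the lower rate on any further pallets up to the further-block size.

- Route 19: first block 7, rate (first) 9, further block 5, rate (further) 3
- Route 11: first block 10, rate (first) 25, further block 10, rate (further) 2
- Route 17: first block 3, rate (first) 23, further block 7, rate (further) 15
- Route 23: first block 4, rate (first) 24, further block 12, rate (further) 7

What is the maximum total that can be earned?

475

Order all 8 blocks by rate: Route 11/first 25 > Route 23/first 24 > Route 17/first 23 > Route 17/second 15 > Route 19/first 9 > Route 23/second 7 > Route 19/second 3 > Route 11/second 2.
Fill Route 11 first block (10 at 25) → 11 left.
Fill Route 23 first block (4 at 24) → 7 left.
Route 17/first (23): +3 → 4 left.
Route 17/second: +4 of 7 at 15; pool empty.
Total = 25×10 + 24×4 + 23×3 + 15×4 = 475.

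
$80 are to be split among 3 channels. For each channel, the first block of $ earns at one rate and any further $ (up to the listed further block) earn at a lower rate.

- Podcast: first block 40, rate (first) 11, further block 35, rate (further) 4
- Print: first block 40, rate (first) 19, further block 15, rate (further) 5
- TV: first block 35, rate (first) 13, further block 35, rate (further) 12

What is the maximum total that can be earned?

Treat each block as its own option and order by rate: Print/T1 19 > TV/T1 13 > TV/T2 12 > Podcast/T1 11 > Print/T2 5 > Podcast/T2 4.
Fill Print T1 block (40 at 19) → 40 left.
TV/T1 (13): +35 → 5 left.
TV/T2: +5 of 35 at 12; pool empty.
Total = 19×40 + 13×35 + 12×5 = 1275.

1275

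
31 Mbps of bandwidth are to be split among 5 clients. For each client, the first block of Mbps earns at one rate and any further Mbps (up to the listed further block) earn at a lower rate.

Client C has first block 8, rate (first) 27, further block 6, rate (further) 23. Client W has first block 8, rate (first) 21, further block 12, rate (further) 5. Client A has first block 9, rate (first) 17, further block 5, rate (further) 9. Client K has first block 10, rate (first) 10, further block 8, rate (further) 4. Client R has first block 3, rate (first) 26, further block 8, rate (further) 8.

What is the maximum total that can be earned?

702

Treat each block as its own option and order by rate: Client C/first 27 > Client R/first 26 > Client C/second 23 > Client W/first 21 > Client A/first 17 > Client K/first 10 > Client A/second 9 > Client R/second 8 > Client W/second 5 > Client K/second 4.
Client C first at 27: fill all 8 → 23 left.
Client R/first (26): +3 → 20 left.
Client C second at 23: fill all 6 → 14 left.
Client W first at 21: fill all 8 → 6 left.
Client A first at 17: only 6 left, fill 6.
Total = 27×8 + 26×3 + 23×6 + 21×8 + 17×6 = 702.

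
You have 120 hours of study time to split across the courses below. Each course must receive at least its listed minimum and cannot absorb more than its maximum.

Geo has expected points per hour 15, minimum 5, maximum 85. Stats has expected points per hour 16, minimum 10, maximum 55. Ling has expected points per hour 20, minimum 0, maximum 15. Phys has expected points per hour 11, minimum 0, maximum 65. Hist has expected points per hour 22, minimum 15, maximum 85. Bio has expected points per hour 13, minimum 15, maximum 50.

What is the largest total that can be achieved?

Meeting every minimum uses 5+10+0+0+15+15 = 45 hours, leaving 75.
Highest expected points per hour first: Hist 22 > Ling 20 > Stats 16 > Geo 15 > Bio 13 > Phys 11.
Hist: +70 to 85 (cap) → 5 left.
Only 5 left; Ling takes them to reach 5.
Total = 15×5 + 16×10 + 20×5 + 22×85 + 13×15 = 2400.

2400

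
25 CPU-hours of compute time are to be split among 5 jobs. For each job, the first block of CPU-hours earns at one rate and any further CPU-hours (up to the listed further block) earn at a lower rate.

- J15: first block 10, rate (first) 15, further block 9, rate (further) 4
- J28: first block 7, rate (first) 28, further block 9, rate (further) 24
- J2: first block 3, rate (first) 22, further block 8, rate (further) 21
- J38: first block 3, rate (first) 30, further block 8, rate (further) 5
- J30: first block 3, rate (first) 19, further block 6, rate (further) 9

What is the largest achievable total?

631

Rank every tier by rate: J38/T1 30 > J28/T1 28 > J28/T2 24 > J2/T1 22 > J2/T2 21 > J30/T1 19 > J15/T1 15 > J30/T2 9 > J38/T2 5 > J15/T2 4.
J38/T1 (30): +3 → 22 left.
J28/T1 (28): +7 → 15 left.
J28/T2 (24): +9 → 6 left.
Fill J2 T1 block (3 at 22) → 3 left.
J2/T2: +3 of 8 at 21; pool empty.
Total = 30×3 + 28×7 + 24×9 + 22×3 + 21×3 = 631.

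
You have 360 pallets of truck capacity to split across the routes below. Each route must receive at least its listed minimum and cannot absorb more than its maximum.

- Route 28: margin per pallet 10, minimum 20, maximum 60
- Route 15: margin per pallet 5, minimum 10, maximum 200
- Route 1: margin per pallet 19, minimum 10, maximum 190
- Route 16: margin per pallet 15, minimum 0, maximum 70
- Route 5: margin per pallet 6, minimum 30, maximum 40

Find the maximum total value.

5490

Meeting every minimum uses 20+10+10+0+30 = 70 pallets, leaving 290.
Highest margin per pallet first: Route 1 19 > Route 16 15 > Route 28 10 > Route 5 6 > Route 15 5.
Route 1: +180 to 190 (cap) ; 110 left.
Route 16: +70 to 70 (cap) ; 40 left.
Route 28: +40 to 60 (cap) ; 0 left.
Total = 10×60 + 5×10 + 19×190 + 15×70 + 6×30 = 5490.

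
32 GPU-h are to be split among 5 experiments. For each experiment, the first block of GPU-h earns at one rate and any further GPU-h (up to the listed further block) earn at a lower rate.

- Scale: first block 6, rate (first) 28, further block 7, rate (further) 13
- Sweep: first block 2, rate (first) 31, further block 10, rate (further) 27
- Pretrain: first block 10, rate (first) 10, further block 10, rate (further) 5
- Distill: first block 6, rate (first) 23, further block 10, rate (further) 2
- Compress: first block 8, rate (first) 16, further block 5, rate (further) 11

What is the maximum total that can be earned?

Rank every tier by rate: Sweep/tier1 31 > Scale/tier1 28 > Sweep/tier2 27 > Distill/tier1 23 > Compress/tier1 16 > Scale/tier2 13 > Compress/tier2 11 > Pretrain/tier1 10 > Pretrain/tier2 5 > Distill/tier2 2.
Sweep tier1 at 31: fill all 2 → 30 left.
Scale/tier1 (28): +6 → 24 left.
Sweep tier2 at 27: fill all 10 → 14 left.
Distill tier1 at 23: fill all 6 → 8 left.
Fill Compress tier1 block (8 at 16) → 0 left.
Total = 31×2 + 28×6 + 27×10 + 23×6 + 16×8 = 766.

766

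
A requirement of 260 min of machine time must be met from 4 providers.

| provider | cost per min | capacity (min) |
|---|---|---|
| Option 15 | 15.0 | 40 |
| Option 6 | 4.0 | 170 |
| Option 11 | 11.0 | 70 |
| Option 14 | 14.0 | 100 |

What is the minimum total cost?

1730

Use providers in increasing cost order.
Option 6 at 4.0: take all 170 min — 90 still needed.
Option 11 (11.0): use full 70 — 20 min to go.
Option 14 at 14.0: take 20 of its 100 — requirement met.
Option 15: unused.
Cost = 170×4.0 + 70×11.0 + 20×14.0 = 1730.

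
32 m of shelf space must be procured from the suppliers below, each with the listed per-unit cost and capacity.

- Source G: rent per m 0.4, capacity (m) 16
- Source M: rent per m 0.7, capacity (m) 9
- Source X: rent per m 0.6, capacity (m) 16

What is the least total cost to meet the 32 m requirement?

16

Cheapest first:
Source G at 0.4: take all 16 m → 16 still needed.
Source X at 0.6: take all 16 m → 0 still needed.
Source M: unused.
Cost = 16×0.4 + 16×0.6 = 16.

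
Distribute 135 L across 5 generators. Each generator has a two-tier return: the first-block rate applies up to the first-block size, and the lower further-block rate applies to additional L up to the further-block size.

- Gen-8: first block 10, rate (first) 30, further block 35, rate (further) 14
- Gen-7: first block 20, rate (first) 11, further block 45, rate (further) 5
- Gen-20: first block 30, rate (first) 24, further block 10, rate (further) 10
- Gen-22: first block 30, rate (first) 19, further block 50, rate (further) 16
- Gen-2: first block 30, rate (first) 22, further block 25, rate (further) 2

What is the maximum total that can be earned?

2810

Treat each block as its own option and order by rate: Gen-8/first 30 > Gen-20/first 24 > Gen-2/first 22 > Gen-22/first 19 > Gen-22/second 16 > Gen-8/second 14 > Gen-7/first 11 > Gen-20/second 10 > Gen-7/second 5 > Gen-2/second 2.
Gen-8 first at 30: fill all 10 → 125 left.
Gen-20/first (24): +30 → 95 left.
Fill Gen-2 first block (30 at 22) → 65 left.
Fill Gen-22 first block (30 at 19) → 35 left.
35 remain; put them into Gen-22 second at 16.
Total = 30×10 + 24×30 + 22×30 + 19×30 + 16×35 = 2810.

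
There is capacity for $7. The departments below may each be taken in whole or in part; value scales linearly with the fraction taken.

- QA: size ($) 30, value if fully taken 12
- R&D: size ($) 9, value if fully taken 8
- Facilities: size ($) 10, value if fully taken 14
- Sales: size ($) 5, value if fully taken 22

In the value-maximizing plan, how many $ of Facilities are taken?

2

Best value per unit of size first: Sales 22/5≈4.4, Facilities 14/10≈1.4, R&D 8/9≈0.889, QA 12/30≈0.4.
All 5 $ of Sales fit (value 22) — 2 remain.
2 $ left: a 2/10 share of Facilities gives 14×2/10 = 2.8.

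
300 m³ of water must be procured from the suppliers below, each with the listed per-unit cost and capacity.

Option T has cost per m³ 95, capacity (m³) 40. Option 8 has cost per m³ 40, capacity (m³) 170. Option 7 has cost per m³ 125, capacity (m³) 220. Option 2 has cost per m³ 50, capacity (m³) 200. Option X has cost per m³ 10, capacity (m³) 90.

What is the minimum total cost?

9700

Use suppliers in increasing cost order.
Option X (10): use full 90 ; 210 m³ to go.
Option 8 at 40: take all 170 m³ ; 40 still needed.
Take 40 from Option 2 at 50 to finish.
Option T, Option 7: unused.
Cost = 90×10 + 170×40 + 40×50 = 9700.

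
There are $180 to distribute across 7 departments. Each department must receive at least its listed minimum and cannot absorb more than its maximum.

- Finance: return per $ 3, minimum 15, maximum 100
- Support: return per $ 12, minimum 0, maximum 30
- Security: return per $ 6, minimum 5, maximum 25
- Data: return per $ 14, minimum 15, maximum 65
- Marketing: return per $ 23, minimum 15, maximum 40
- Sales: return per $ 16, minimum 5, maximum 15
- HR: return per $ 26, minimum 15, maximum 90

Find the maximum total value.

3785

Meeting every minimum uses 15+0+5+15+15+5+15 = 70 $, leaving 110.
Rank by return per $: HR 26 > Marketing 23 > Sales 16 > Data 14 > Support 12 > Security 6 > Finance 3.
HR: +75 to 90 (cap) — 35 left.
Give Marketing 25 more to hit its cap of 40 — 10 left.
Sales takes 10 more to reach its cap of 15 — 0 left.
Total = 3×15 + 6×5 + 14×15 + 23×40 + 16×15 + 26×90 = 3785.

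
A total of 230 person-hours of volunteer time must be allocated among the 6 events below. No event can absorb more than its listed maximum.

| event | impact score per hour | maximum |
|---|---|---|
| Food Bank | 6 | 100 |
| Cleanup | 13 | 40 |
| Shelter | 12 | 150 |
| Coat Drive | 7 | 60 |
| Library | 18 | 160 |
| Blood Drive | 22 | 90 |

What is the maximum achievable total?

Highest impact score per hour first: Blood Drive 22 > Library 18 > Cleanup 13 > Shelter 12 > Coat Drive 7 > Food Bank 6.
Blood Drive: +90 to 90 (cap) → 140 left.
Library: +140 (room for 160) → 140. Pool exhausted.
Total = 18×140 + 22×90 = 4500.

4500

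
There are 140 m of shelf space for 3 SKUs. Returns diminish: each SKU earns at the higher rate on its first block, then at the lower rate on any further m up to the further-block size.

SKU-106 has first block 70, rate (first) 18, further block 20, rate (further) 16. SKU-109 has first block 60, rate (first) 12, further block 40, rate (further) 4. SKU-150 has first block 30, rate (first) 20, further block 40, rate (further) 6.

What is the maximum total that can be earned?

Treat each block as its own option and order by rate: SKU-150/first 20 > SKU-106/first 18 > SKU-106/second 16 > SKU-109/first 12 > SKU-150/second 6 > SKU-109/second 4.
SKU-150/first (20): +30 — 110 left.
SKU-106/first (18): +70 — 40 left.
SKU-106/second (16): +20 — 20 left.
SKU-109/first: +20 of 60 at 12; pool empty.
Total = 20×30 + 18×70 + 16×20 + 12×20 = 2420.

2420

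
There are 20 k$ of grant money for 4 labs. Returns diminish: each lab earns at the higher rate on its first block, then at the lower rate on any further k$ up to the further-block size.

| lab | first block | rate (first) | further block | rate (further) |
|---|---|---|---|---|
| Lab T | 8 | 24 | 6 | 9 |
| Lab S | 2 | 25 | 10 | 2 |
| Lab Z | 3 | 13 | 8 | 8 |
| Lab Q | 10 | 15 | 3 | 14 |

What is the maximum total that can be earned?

Order all 8 blocks by rate: Lab S/tier1 25 > Lab T/tier1 24 > Lab Q/tier1 15 > Lab Q/tier2 14 > Lab Z/tier1 13 > Lab T/tier2 9 > Lab Z/tier2 8 > Lab S/tier2 2.
Fill Lab S tier1 block (2 at 25) ; 18 left.
Lab T/tier1 (24): +8 ; 10 left.
Lab Q/tier1 (15): +10 ; 0 left.
Total = 25×2 + 24×8 + 15×10 = 392.

392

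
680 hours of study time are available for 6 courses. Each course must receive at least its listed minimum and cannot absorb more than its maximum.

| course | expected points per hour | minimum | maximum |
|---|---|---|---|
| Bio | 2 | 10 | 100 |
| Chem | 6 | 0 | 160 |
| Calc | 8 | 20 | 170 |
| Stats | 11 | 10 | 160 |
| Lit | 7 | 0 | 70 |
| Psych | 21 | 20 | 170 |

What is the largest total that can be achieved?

Meeting every minimum uses 10+0+20+10+0+20 = 60 hours, leaving 620.
Highest expected points per hour first: Psych 21 > Stats 11 > Calc 8 > Lit 7 > Chem 6 > Bio 2.
Give Psych 150 more to hit its cap of 170 ; 470 left.
Stats: +150 to 160 (cap) ; 320 left.
Calc takes 150 more to reach its cap of 170 ; 170 left.
Lit: +70 to 70 (cap) ; 100 left.
Only 100 left; Chem takes them to reach 100.
Total = 2×10 + 6×100 + 8×170 + 11×160 + 7×70 + 21×170 = 7800.

7800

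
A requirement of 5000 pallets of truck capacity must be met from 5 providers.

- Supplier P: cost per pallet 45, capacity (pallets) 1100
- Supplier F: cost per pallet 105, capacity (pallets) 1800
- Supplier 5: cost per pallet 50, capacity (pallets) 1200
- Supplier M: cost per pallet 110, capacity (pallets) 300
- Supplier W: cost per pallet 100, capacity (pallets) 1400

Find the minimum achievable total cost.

386000

Use providers in increasing cost order.
Take 1100 from Supplier P at 45 ; need 3900 more.
Supplier 5 at 50: take all 1200 pallets ; 2700 still needed.
Supplier W at 100: take all 1400 pallets ; 1300 still needed.
Supplier F at 105: take 1300 of its 1800 ; requirement met.
Supplier M: unused.
Cost = 1100×45 + 1200×50 + 1400×100 + 1300×105 = 386000.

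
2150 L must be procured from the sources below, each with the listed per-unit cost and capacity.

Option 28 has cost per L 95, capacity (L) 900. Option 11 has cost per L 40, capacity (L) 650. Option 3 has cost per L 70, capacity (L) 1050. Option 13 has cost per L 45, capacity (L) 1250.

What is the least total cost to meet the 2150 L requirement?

Fill from the cheapest source first.
Option 11 at 40: take all 650 L — 1500 still needed.
Option 13 at 45: take all 1250 L — 250 still needed.
Take 250 from Option 3 at 70 to finish.
Option 28: unused.
Cost = 650×40 + 1250×45 + 250×70 = 99750.

99750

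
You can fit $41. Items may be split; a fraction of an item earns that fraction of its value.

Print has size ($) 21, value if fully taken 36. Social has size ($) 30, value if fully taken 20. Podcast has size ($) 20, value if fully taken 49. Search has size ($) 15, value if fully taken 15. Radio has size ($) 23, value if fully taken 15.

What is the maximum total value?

Sort by value density: Podcast 49/20≈2.45, Print 36/21≈1.71, Search 15/15≈1, Social 20/30≈0.667, Radio 15/23≈0.652.
All 20 $ of Podcast fit (value 49) → 21 remain.
Take all of Print (21 $, value 36) → 0 $ left.
Total value = 85.

85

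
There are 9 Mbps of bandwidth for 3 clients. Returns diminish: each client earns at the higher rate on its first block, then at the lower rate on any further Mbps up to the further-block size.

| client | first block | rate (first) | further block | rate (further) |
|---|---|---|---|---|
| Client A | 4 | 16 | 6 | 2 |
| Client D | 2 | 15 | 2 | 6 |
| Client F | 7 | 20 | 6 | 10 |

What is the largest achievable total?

172

Order all 6 blocks by rate: Client F/tier1 20 > Client A/tier1 16 > Client D/tier1 15 > Client F/tier2 10 > Client D/tier2 6 > Client A/tier2 2.
Fill Client F tier1 block (7 at 20) → 2 left.
Client A tier1 at 16: only 2 left, fill 2.
Total = 20×7 + 16×2 = 172.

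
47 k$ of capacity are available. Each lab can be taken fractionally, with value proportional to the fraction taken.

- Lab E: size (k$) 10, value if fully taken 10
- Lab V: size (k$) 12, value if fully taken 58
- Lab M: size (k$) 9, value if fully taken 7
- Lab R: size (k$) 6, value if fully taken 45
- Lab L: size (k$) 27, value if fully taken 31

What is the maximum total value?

Best value per unit of size first: Lab R 45/6≈7.5, Lab V 58/12≈4.83, Lab L 31/27≈1.15, Lab E 10/10≈1, Lab M 7/9≈0.778.
Take all of Lab R (6 k$, value 45) → 41 k$ left.
Take all of Lab V (12 k$, value 58) → 29 k$ left.
Take all of Lab L (27 k$, value 31) → 2 k$ left.
Only 2 k$ remain; take 2/10 of Lab E for value 10×2/10 = 2.
Total value = 136.

136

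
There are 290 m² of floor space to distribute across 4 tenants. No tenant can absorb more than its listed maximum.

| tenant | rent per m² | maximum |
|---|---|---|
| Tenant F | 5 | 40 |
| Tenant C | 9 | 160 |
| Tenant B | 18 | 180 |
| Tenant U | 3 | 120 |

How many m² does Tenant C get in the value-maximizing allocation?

110

Order the tenants by rent per m²: Tenant B 18 > Tenant C 9 > Tenant F 5 > Tenant U 3.
Give Tenant B 180 to hit its cap of 180 ; 110 left.
Tenant C has room for 160 but only 110 remain, so it gets 110.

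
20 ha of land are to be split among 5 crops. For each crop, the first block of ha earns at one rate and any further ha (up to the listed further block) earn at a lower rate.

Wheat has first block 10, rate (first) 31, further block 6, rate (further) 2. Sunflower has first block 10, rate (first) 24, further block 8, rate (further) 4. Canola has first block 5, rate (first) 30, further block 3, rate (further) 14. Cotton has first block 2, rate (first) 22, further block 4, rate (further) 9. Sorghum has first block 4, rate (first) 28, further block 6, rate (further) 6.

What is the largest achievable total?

Rank every tier by rate: Wheat/tier1 31 > Canola/tier1 30 > Sorghum/tier1 28 > Sunflower/tier1 24 > Cotton/tier1 22 > Canola/tier2 14 > Cotton/tier2 9 > Sorghum/tier2 6 > Sunflower/tier2 4 > Wheat/tier2 2.
Wheat tier1 at 31: fill all 10 — 10 left.
Canola tier1 at 30: fill all 5 — 5 left.
Sorghum/tier1 (28): +4 — 1 left.
1 remain; put them into Sunflower tier1 at 24.
Total = 31×10 + 30×5 + 28×4 + 24×1 = 596.

596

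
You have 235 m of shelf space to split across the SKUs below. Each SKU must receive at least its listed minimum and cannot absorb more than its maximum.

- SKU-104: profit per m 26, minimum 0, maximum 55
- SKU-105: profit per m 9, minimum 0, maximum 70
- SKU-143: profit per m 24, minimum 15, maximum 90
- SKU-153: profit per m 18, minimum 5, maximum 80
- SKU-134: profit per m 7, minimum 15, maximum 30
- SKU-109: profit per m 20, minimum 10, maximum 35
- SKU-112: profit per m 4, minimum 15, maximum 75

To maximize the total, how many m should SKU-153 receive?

Meeting every minimum uses 0+0+15+5+15+10+15 = 60 m, leaving 175.
Rank by profit per m: SKU-104 26 > SKU-143 24 > SKU-109 20 > SKU-153 18 > SKU-105 9 > SKU-134 7 > SKU-112 4.
SKU-104 takes 55 more to reach its cap of 55 → 120 left.
Give SKU-143 75 more to hit its cap of 90 → 45 left.
Give SKU-109 25 more to hit its cap of 35 → 20 left.
Only 20 left; SKU-153 takes them to reach 25.

25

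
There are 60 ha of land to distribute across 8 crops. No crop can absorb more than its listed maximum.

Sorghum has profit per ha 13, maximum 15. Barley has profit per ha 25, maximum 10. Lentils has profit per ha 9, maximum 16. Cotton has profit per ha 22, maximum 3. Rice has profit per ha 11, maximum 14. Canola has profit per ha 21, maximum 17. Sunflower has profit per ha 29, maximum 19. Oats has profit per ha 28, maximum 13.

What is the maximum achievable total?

Rank by profit per ha: Sunflower 29 > Oats 28 > Barley 25 > Cotton 22 > Canola 21 > Sorghum 13 > Rice 11 > Lentils 9.
Give Sunflower 19 to hit its cap of 19 → 41 left.
Oats: +13 to 13 (cap) → 28 left.
Give Barley 10 to hit its cap of 10 → 18 left.
Give Cotton 3 to hit its cap of 3 → 15 left.
Only 15 left; Canola takes them to reach 15.
Total = 25×10 + 22×3 + 21×15 + 29×19 + 28×13 = 1546.

1546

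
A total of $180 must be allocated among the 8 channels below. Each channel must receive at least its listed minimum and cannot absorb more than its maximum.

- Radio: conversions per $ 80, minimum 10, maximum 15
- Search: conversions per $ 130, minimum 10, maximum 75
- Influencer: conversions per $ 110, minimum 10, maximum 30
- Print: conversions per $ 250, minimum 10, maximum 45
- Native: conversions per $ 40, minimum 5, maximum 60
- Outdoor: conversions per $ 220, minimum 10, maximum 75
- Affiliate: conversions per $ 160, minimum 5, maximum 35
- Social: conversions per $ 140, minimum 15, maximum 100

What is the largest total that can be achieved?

Meeting every minimum uses 10+10+10+10+5+10+5+15 = 75 $, leaving 105.
Rank by conversions per $: Print 250 > Outdoor 220 > Affiliate 160 > Social 140 > Search 130 > Influencer 110 > Radio 80 > Native 40.
Print takes 35 more to reach its cap of 45 — 70 left.
Give Outdoor 65 more to hit its cap of 75 — 5 left.
Affiliate has room for 30 more but only 5 remain, so it gets 10.
Total = 80×10 + 130×10 + 110×10 + 250×45 + 40×5 + 220×75 + 160×10 + 140×15 = 34850.

34850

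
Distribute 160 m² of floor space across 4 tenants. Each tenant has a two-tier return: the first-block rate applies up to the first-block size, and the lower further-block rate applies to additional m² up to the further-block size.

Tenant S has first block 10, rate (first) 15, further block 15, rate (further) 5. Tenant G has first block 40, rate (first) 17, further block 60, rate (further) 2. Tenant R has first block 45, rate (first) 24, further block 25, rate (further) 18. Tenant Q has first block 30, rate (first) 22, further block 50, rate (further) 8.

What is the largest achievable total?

3100

Treat each block as its own option and order by rate: Tenant R/tier1 24 > Tenant Q/tier1 22 > Tenant R/tier2 18 > Tenant G/tier1 17 > Tenant S/tier1 15 > Tenant Q/tier2 8 > Tenant S/tier2 5 > Tenant G/tier2 2.
Tenant R/tier1 (24): +45 ; 115 left.
Tenant Q tier1 at 22: fill all 30 ; 85 left.
Tenant R/tier2 (18): +25 ; 60 left.
Fill Tenant G tier1 block (40 at 17) ; 20 left.
Fill Tenant S tier1 block (10 at 15) ; 10 left.
10 remain; put them into Tenant Q tier2 at 8.
Total = 24×45 + 22×30 + 18×25 + 17×40 + 15×10 + 8×10 = 3100.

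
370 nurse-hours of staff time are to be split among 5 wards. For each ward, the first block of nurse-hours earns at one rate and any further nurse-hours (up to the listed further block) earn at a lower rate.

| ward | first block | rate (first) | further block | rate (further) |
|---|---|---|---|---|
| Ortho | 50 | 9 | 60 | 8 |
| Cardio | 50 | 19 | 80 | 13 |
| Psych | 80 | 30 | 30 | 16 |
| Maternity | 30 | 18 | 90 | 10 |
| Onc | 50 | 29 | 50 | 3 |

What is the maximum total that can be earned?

7360

Rank every tier by rate: Psych/first 30 > Onc/first 29 > Cardio/first 19 > Maternity/first 18 > Psych/second 16 > Cardio/second 13 > Maternity/second 10 > Ortho/first 9 > Ortho/second 8 > Onc/second 3.
Fill Psych first block (80 at 30) ; 290 left.
Fill Onc first block (50 at 29) ; 240 left.
Cardio first at 19: fill all 50 ; 190 left.
Maternity/first (18): +30 ; 160 left.
Psych/second (16): +30 ; 130 left.
Cardio second at 13: fill all 80 ; 50 left.
Maternity/second: +50 of 90 at 10; pool empty.
Total = 30×80 + 29×50 + 19×50 + 18×30 + 16×30 + 13×80 + 10×50 = 7360.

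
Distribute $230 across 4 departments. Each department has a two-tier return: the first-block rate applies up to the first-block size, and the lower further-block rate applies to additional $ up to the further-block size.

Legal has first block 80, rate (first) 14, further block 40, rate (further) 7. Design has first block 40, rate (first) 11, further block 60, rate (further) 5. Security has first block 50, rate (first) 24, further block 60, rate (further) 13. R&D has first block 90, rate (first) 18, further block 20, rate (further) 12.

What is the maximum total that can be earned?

Rank every tier by rate: Security/tier1 24 > R&D/tier1 18 > Legal/tier1 14 > Security/tier2 13 > R&D/tier2 12 > Design/tier1 11 > Legal/tier2 7 > Design/tier2 5.
Fill Security tier1 block (50 at 24) ; 180 left.
Fill R&D tier1 block (90 at 18) ; 90 left.
Legal/tier1 (14): +80 ; 10 left.
10 remain; put them into Security tier2 at 13.
Total = 24×50 + 18×90 + 14×80 + 13×10 = 4070.

4070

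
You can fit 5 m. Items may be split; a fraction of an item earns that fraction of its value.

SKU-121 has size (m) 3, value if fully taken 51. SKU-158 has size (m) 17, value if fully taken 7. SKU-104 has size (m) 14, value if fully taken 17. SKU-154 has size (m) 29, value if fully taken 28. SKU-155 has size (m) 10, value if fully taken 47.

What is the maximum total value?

60.4

Sort by value density: SKU-121 51/3≈17, SKU-155 47/10≈4.7, SKU-104 17/14≈1.21, SKU-154 28/29≈0.966, SKU-158 7/17≈0.412.
SKU-121: take in full, 3 m for value 51 — 2 left.
Fill the last 2 m with part of SKU-155: 2/10 of it earns 9.4.
Total value = 60.4.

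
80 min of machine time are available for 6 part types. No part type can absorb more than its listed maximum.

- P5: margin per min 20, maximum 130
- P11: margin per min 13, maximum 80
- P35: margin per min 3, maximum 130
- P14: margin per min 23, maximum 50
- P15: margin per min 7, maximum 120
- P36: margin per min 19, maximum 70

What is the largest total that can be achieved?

1750

Order the part types by margin per min: P14 23 > P5 20 > P36 19 > P11 13 > P15 7 > P35 3.
P14: +50 to 50 (cap) → 30 left.
P5 has room for 130 but only 30 remain, so it gets 30.
Total = 20×30 + 23×50 = 1750.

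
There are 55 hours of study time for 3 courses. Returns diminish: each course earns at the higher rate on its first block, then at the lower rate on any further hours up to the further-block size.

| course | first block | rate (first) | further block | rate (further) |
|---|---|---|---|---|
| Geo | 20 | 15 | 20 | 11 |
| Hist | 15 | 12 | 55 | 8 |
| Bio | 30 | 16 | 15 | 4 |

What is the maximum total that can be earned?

Treat each block as its own option and order by rate: Bio/first 16 > Geo/first 15 > Hist/first 12 > Geo/second 11 > Hist/second 8 > Bio/second 4.
Bio first at 16: fill all 30 → 25 left.
Geo/first (15): +20 → 5 left.
Hist/first: +5 of 15 at 12; pool empty.
Total = 16×30 + 15×20 + 12×5 = 840.

840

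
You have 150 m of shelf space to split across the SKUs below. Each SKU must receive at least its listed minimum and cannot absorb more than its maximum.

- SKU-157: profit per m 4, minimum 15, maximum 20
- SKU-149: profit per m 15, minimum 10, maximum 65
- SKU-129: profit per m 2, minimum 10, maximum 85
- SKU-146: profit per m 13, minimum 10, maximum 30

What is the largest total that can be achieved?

Meeting every minimum uses 15+10+10+10 = 45 m, leaving 105.
Rank by profit per m: SKU-149 15 > SKU-146 13 > SKU-157 4 > SKU-129 2.
SKU-149 takes 55 more to reach its cap of 65 ; 50 left.
Give SKU-146 20 more to hit its cap of 30 ; 30 left.
SKU-157: +5 to 20 (cap) ; 25 left.
SKU-129: +25 (room for 75) → 35. Pool exhausted.
Total = 4×20 + 15×65 + 2×35 + 13×30 = 1515.

1515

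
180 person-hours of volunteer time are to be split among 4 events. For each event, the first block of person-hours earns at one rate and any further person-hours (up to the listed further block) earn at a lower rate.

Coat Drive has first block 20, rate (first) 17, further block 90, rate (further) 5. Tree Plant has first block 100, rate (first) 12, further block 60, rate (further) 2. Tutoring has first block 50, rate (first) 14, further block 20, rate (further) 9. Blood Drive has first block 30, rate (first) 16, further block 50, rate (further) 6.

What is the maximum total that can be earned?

2480

Rank every tier by rate: Coat Drive/tier1 17 > Blood Drive/tier1 16 > Tutoring/tier1 14 > Tree Plant/tier1 12 > Tutoring/tier2 9 > Blood Drive/tier2 6 > Coat Drive/tier2 5 > Tree Plant/tier2 2.
Coat Drive/tier1 (17): +20 → 160 left.
Blood Drive/tier1 (16): +30 → 130 left.
Tutoring/tier1 (14): +50 → 80 left.
Tree Plant tier1 at 12: only 80 left, fill 80.
Total = 17×20 + 16×30 + 14×50 + 12×80 = 2480.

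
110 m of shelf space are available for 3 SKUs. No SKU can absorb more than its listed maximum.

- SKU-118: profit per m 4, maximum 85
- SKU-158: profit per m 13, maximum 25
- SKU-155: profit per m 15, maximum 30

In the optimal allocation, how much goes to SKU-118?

55

Rank by profit per m: SKU-155 15 > SKU-158 13 > SKU-118 4.
SKU-155: +30 to 30 (cap) ; 80 left.
SKU-158: +25 to 25 (cap) ; 55 left.
Only 55 left; SKU-118 takes them to reach 55.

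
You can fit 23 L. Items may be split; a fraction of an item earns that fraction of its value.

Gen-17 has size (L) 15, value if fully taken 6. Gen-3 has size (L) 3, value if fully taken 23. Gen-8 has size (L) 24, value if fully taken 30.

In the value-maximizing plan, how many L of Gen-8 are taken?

20

Best value per unit of size first: Gen-3 23/3≈7.67, Gen-8 30/24≈1.25, Gen-17 6/15≈0.4.
Gen-3: take in full, 3 L for value 23 — 20 left.
Only 20 L remain; take 20/24 of Gen-8 for value 30×20/24 = 25.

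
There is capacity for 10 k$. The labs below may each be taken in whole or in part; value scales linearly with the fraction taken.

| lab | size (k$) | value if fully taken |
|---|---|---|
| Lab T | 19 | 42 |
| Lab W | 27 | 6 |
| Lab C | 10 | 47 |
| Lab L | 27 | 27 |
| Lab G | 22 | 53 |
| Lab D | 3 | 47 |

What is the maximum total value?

79.9

Sort by value density: Lab D 47/3≈15.7, Lab C 47/10≈4.7, Lab G 53/22≈2.41, Lab T 42/19≈2.21, Lab L 27/27≈1, Lab W 6/27≈0.222.
Take all of Lab D (3 k$, value 47) — 7 k$ left.
Fill the last 7 k$ with part of Lab C: 7/10 of it earns 32.9.
Total value = 79.9.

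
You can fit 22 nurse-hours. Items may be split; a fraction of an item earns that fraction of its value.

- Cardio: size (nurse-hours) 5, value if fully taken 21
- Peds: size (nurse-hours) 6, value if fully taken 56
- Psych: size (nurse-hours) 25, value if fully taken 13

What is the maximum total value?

Rank by value-to-size ratio: Peds 56/6≈9.33, Cardio 21/5≈4.2, Psych 13/25≈0.52.
Take all of Peds (6 nurse-hours, value 56) ; 16 nurse-hours left.
All 5 nurse-hours of Cardio fit (value 21) ; 11 remain.
Only 11 nurse-hours remain; take 11/25 of Psych for value 13×11/25 = 5.72.
Total value = 82.72.

82.72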